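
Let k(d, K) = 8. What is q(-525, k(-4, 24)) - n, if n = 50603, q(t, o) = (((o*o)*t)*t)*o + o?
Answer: 141069405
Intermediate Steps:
q(t, o) = o + o³*t² (q(t, o) = ((o²*t)*t)*o + o = ((t*o²)*t)*o + o = (o²*t²)*o + o = o³*t² + o = o + o³*t²)
q(-525, k(-4, 24)) - n = (8 + 8³*(-525)²) - 1*50603 = (8 + 512*275625) - 50603 = (8 + 141120000) - 50603 = 141120008 - 50603 = 141069405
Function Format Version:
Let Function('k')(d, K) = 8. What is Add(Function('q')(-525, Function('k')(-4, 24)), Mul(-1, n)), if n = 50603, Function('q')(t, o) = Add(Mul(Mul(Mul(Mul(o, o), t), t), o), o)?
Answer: 141069405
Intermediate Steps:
Function('q')(t, o) = Add(o, Mul(Pow(o, 3), Pow(t, 2))) (Function('q')(t, o) = Add(Mul(Mul(Mul(Pow(o, 2), t), t), o), o) = Add(Mul(Mul(Mul(t, Pow(o, 2)), t), o), o) = Add(Mul(Mul(Pow(o, 2), Pow(t, 2)), o), o) = Add(Mul(Pow(o, 3), Pow(t, 2)), o) = Add(o, Mul(Pow(o, 3), Pow(t, 2))))
Add(Function('q')(-525, Function('k')(-4, 24)), Mul(-1, n)) = Add(Add(8, Mul(Pow(8, 3), Pow(-525, 2))), Mul(-1, 50603)) = Add(Add(8, Mul(512, 275625)), -50603) = Add(Add(8, 141120000), -50603) = Add(141120008, -50603) = 141069405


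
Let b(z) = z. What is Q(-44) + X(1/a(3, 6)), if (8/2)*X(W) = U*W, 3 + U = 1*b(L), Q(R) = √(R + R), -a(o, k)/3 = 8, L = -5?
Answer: 1/12 + 2*I*√22 ≈ 0.083333 + 9.3808*I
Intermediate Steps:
a(o, k) = -24 (a(o, k) = -3*8 = -24)
Q(R) = √2*√R (Q(R) = √(2*R) = √2*√R)
U = -8 (U = -3 + 1*(-5) = -3 - 5 = -8)
X(W) = -2*W (X(W) = (-8*W)/4 = -2*W)
Q(-44) + X(1/a(3, 6)) = √2*√(-44) - 2/(-24) = √2*(2*I*√11) - 2*(-1/24) = 2*I*√22 + 1/12 = 1/12 + 2*I*√22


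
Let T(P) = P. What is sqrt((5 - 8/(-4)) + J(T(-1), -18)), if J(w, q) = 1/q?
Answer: 5*sqrt(10)/6 ≈ 2.6352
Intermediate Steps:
sqrt((5 - 8/(-4)) + J(T(-1), -18)) = sqrt((5 - 8/(-4)) + 1/(-18)) = sqrt((5 - 1/4*(-8)) - 1/18) = sqrt((5 + 2) - 1/18) = sqrt(7 - 1/18) = sqrt(125/18) = 5*sqrt(10)/6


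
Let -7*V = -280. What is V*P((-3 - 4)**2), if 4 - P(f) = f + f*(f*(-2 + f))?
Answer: -4515680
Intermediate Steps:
V = 40 (V = -1/7*(-280) = 40)
P(f) = 4 - f - f**2*(-2 + f) (P(f) = 4 - (f + f*(f*(-2 + f))) = 4 - (f + f**2*(-2 + f)) = 4 + (-f - f**2*(-2 + f)) = 4 - f - f**2*(-2 + f))
V*P((-3 - 4)**2) = 40*(4 - (-3 - 4)**2 - ((-3 - 4)**2)**3 + 2*((-3 - 4)**2)**2) = 40*(4 - 1*(-7)**2 - ((-7)**2)**3 + 2*((-7)**2)**2) = 40*(4 - 1*49 - 1*49**3 + 2*49**2) = 40*(4 - 49 - 1*117649 + 2*2401) = 40*(4 - 49 - 117649 + 4802) = 40*(-112892) = -4515680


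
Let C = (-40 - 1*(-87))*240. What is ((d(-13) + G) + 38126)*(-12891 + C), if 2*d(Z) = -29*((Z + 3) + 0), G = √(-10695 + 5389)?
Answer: -61654581 - 1611*I*√5306 ≈ -6.1655e+7 - 1.1735e+5*I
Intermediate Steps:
C = 11280 (C = (-40 + 87)*240 = 47*240 = 11280)
G = I*√5306 (G = √(-5306) = I*√5306 ≈ 72.842*I)
d(Z) = -87/2 - 29*Z/2 (d(Z) = (-29*((Z + 3) + 0))/2 = (-29*((3 + Z) + 0))/2 = (-29*(3 + Z))/2 = (-87 - 29*Z)/2 = -87/2 - 29*Z/2)
((d(-13) + G) + 38126)*(-12891 + C) = (((-87/2 - 29/2*(-13)) + I*√5306) + 38126)*(-12891 + 11280) = (((-87/2 + 377/2) + I*√5306) + 38126)*(-1611) = ((145 + I*√5306) + 38126)*(-1611) = (38271 + I*√5306)*(-1611) = -61654581 - 1611*I*√5306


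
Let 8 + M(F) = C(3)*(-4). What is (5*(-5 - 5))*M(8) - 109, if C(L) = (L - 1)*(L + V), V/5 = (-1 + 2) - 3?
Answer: -2509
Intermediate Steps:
V = -10 (V = 5*((-1 + 2) - 3) = 5*(1 - 3) = 5*(-2) = -10)
C(L) = (-1 + L)*(-10 + L) (C(L) = (L - 1)*(L - 10) = (-1 + L)*(-10 + L))
M(F) = 48 (M(F) = -8 + (10 + 3**2 - 11*3)*(-4) = -8 + (10 + 9 - 33)*(-4) = -8 - 14*(-4) = -8 + 56 = 48)
(5*(-5 - 5))*M(8) - 109 = (5*(-5 - 5))*48 - 109 = (5*(-10))*48 - 109 = -50*48 - 109 = -2400 - 109 = -2509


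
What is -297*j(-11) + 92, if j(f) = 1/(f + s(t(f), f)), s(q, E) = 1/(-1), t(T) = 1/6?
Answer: 467/4 ≈ 116.75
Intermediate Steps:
t(T) = ⅙
s(q, E) = -1 (s(q, E) = 1*(-1) = -1)
j(f) = 1/(-1 + f) (j(f) = 1/(f - 1) = 1/(-1 + f))
-297*j(-11) + 92 = -297/(-1 - 11) + 92 = -297/(-12) + 92 = -297*(-1/12) + 92 = 99/4 + 92 = 467/4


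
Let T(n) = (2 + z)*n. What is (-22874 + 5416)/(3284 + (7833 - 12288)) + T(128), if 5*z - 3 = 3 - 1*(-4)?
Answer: 617010/1171 ≈ 526.91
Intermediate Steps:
z = 2 (z = ⅗ + (3 - 1*(-4))/5 = ⅗ + (3 + 4)/5 = ⅗ + (⅕)*7 = ⅗ + 7/5 = 2)
T(n) = 4*n (T(n) = (2 + 2)*n = 4*n)
(-22874 + 5416)/(3284 + (7833 - 12288)) + T(128) = (-22874 + 5416)/(3284 + (7833 - 12288)) + 4*128 = -17458/(3284 - 4455) + 512 = -17458/(-1171) + 512 = -17458*(-1/1171) + 512 = 17458/1171 + 512 = 617010/1171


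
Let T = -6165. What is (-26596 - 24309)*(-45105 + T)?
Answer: 2609899350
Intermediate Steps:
(-26596 - 24309)*(-45105 + T) = (-26596 - 24309)*(-45105 - 6165) = -50905*(-51270) = 2609899350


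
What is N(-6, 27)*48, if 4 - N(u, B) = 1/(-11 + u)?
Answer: 3312/17 ≈ 194.82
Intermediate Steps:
N(u, B) = 4 - 1/(-11 + u)
N(-6, 27)*48 = ((-45 + 4*(-6))/(-11 - 6))*48 = ((-45 - 24)/(-17))*48 = -1/17*(-69)*48 = (69/17)*48 = 3312/17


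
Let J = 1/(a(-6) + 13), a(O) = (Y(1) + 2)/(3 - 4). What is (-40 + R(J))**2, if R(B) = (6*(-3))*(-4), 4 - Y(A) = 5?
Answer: 1024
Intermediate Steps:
Y(A) = -1 (Y(A) = 4 - 1*5 = 4 - 5 = -1)
a(O) = -1 (a(O) = (-1 + 2)/(3 - 4) = 1/(-1) = 1*(-1) = -1)
J = 1/12 (J = 1/(-1 + 13) = 1/12 ≈ 0.083333)
R(B) = 72 (R(B) = -18*(-4) = 72)
(-40 + R(J))**2 = (-40 + 72)**2 = 32**2 = 1024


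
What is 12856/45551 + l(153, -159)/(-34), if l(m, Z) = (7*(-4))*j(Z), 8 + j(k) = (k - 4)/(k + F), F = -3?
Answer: -343562269/62723727 ≈ -5.4774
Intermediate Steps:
j(k) = -8 + (-4 + k)/(-3 + k) (j(k) = -8 + (k - 4)/(k - 3) = -8 + (-4 + k)/(-3 + k))
l(m, Z) = -28*(20 - 7*Z)/(-3 + Z) (l(m, Z) = (7*(-4))*((20 - 7*Z)/(-3 + Z)) = -28*(20 - 7*Z)/(-3 + Z))
12856/45551 + l(153, -159)/(-34) = 12856/45551 + (28*(-20 + 7*(-159))/(-3 - 159))/(-34) = 12856*(1/45551) + (28*(-20 - 1113)/(-162))*(-1/34) = 12856/45551 + (28*(-1/162)*(-1133))*(-1/34) = 12856/45551 + (15862/81)*(-1/34) = 12856/45551 - 7931/1377 = -343562269/62723727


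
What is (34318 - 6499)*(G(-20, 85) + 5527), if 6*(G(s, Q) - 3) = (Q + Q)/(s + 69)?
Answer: 7538902635/49 ≈ 1.5386e+8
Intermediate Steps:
G(s, Q) = 3 + Q/(3*(69 + s)) (G(s, Q) = 3 + ((Q + Q)/(s + 69))/6 = 3 + ((2*Q)/(69 + s))/6 = 3 + (2*Q/(69 + s))/6 = 3 + Q/(3*(69 + s)))
(34318 - 6499)*(G(-20, 85) + 5527) = (34318 - 6499)*((621 + 85 + 9*(-20))/(3*(69 - 20)) + 5527) = 27819*((1/3)*(621 + 85 - 180)/49 + 5527) = 27819*((1/3)*(1/49)*526 + 5527) = 27819*(526/147 + 5527) = 27819*(812995/147) = 7538902635/49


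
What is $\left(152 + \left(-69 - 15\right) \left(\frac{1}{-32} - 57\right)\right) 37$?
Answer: $\frac{1463017}{8} \approx 1.8288 \cdot 10^{5}$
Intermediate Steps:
$\left(152 + \left(-69 - 15\right) \left(\frac{1}{-32} - 57\right)\right) 37 = \left(152 - 84 \left(- \frac{1}{32} - 57\right)\right) 37 = \left(152 - - \frac{38325}{8}\right) 37 = \left(152 + \frac{38325}{8}\right) 37 = \frac{39541}{8} \cdot 37 = \frac{1463017}{8}$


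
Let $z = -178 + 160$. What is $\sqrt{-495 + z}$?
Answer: $3 i \sqrt{57} \approx 22.65 i$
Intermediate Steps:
$z = -18$
$\sqrt{-495 + z} = \sqrt{-495 - 18} = \sqrt{-513} = 3 i \sqrt{57}$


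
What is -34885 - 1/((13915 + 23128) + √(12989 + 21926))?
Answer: -47867415599633/1372148934 + √34915/1372148934 ≈ -34885.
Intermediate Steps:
-34885 - 1/((13915 + 23128) + √(12989 + 21926)) = -34885 - 1/(37043 + √34915)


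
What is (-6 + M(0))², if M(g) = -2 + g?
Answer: 64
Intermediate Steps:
(-6 + M(0))² = (-6 + (-2 + 0))² = (-6 - 2)² = (-8)² = 64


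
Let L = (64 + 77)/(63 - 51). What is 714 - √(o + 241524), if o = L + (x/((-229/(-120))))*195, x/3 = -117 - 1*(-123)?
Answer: 714 - √51051324263/458 ≈ 220.67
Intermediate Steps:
L = 47/4 (L = 141/12 = 141*(1/12) = 47/4 ≈ 11.750)
x = 18 (x = 3*(-117 - 1*(-123)) = 3*(-117 + 123) = 3*6 = 18)
o = 1695563/916 (o = 47/4 + (18/((-229/(-120))))*195 = 47/4 + (18/((-229*(-1/120))))*195 = 47/4 + (18/(229/120))*195 = 47/4 + (18*(120/229))*195 = 47/4 + (2160/229)*195 = 47/4 + 421200/229 = 1695563/916 ≈ 1851.1)
714 - √(o + 241524) = 714 - √(1695563/916 + 241524) = 714 - √(222931547/916) = 714 - √51051324263/458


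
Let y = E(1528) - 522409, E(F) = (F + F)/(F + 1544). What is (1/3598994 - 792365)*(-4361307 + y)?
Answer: 891326241370420321443/230335616 ≈ 3.8697e+12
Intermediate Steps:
E(F) = 2*F/(1544 + F) (E(F) = (2*F)/(1544 + F) = 2*F/(1544 + F))
y = -100302337/192 (y = 2*1528/(1544 + 1528) - 522409 = 2*1528/3072 - 522409 = 2*1528*(1/3072) - 522409 = 191/192 - 522409 = -100302337/192 ≈ -5.2241e+5)
(1/3598994 - 792365)*(-4361307 + y) = (1/3598994 - 792365)*(-4361307 - 100302337/192) = (1/3598994 - 792365)*(-937673281/192) = -2851716880809/3598994*(-937673281/192) = 891326241370420321443/230335616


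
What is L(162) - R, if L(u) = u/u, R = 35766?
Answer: -35765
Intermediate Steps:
L(u) = 1
L(162) - R = 1 - 1*35766 = 1 - 35766 = -35765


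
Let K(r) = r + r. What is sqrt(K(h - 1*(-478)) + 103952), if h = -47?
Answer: 9*sqrt(1294) ≈ 323.75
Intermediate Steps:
K(r) = 2*r
sqrt(K(h - 1*(-478)) + 103952) = sqrt(2*(-47 - 1*(-478)) + 103952) = sqrt(2*(-47 + 478) + 103952) = sqrt(2*431 + 103952) = sqrt(862 + 103952) = sqrt(104814) = 9*sqrt(1294)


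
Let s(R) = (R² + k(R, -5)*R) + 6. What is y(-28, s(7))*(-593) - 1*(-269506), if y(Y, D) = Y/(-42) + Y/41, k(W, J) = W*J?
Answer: 33150424/123 ≈ 2.6952e+5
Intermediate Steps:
k(W, J) = J*W
s(R) = 6 - 4*R² (s(R) = (R² + (-5*R)*R) + 6 = (R² - 5*R²) + 6 = -4*R² + 6 = 6 - 4*R²)
y(Y, D) = Y/1722 (y(Y, D) = Y*(-1/42) + Y*(1/41) = -Y/42 + Y/41 = Y/1722)
y(-28, s(7))*(-593) - 1*(-269506) = ((1/1722)*(-28))*(-593) - 1*(-269506) = -2/123*(-593) + 269506 = 1186/123 + 269506 = 33150424/123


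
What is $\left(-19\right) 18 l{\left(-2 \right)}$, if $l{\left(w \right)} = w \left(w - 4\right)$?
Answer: $-4104$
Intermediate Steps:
$l{\left(w \right)} = w \left(-4 + w\right)$
$\left(-19\right) 18 l{\left(-2 \right)} = \left(-19\right) 18 \left(- 2 \left(-4 - 2\right)\right) = - 342 \left(\left(-2\right) \left(-6\right)\right) = \left(-342\right) 12 = -4104$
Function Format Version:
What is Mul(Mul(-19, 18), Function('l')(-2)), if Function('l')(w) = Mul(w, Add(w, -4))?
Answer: -4104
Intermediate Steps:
Function('l')(w) = Mul(w, Add(-4, w))
Mul(Mul(-19, 18), Function('l')(-2)) = Mul(Mul(-19, 18), Mul(-2, Add(-4, -2))) = Mul(-342, Mul(-2, -6)) = Mul(-342, 12) = -4104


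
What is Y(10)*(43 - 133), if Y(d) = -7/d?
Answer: 63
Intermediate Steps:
Y(10)*(43 - 133) = (-7/10)*(43 - 133) = -7*⅒*(-90) = -7/10*(-90) = 63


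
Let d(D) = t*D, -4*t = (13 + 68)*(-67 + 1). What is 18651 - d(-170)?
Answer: 245856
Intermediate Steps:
t = 2673/2 (t = -(13 + 68)*(-67 + 1)/4 = -81*(-66)/4 = -¼*(-5346) = 2673/2 ≈ 1336.5)
d(D) = 2673*D/2
18651 - d(-170) = 18651 - 2673*(-170)/2 = 18651 - 1*(-227205) = 18651 + 227205 = 245856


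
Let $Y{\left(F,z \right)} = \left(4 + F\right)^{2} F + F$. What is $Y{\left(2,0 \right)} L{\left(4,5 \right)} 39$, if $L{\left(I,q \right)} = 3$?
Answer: $8658$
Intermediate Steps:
$Y{\left(F,z \right)} = F + F \left(4 + F\right)^{2}$ ($Y{\left(F,z \right)} = F \left(4 + F\right)^{2} + F = F + F \left(4 + F\right)^{2}$)
$Y{\left(2,0 \right)} L{\left(4,5 \right)} 39 = 2 \left(1 + \left(4 + 2\right)^{2}\right) 3 \cdot 39 = 2 \left(1 + 6^{2}\right) 3 \cdot 39 = 2 \left(1 + 36\right) 3 \cdot 39 = 2 \cdot 37 \cdot 3 \cdot 39 = 74 \cdot 3 \cdot 39 = 222 \cdot 39 = 8658$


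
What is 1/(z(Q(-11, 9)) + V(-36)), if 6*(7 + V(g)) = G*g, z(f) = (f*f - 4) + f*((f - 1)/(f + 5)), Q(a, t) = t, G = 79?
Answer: -7/2792 ≈ -0.0025072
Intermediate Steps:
z(f) = -4 + f² + f*(-1 + f)/(5 + f) (z(f) = (f² - 4) + f*((-1 + f)/(5 + f)) = (-4 + f²) + f*((-1 + f)/(5 + f)) = (-4 + f²) + f*(-1 + f)/(5 + f) = -4 + f² + f*(-1 + f)/(5 + f))
V(g) = -7 + 79*g/6 (V(g) = -7 + (79*g)/6 = -7 + 79*g/6)
1/(z(Q(-11, 9)) + V(-36)) = 1/((-20 + 9³ - 5*9 + 6*9²)/(5 + 9) + (-7 + (79/6)*(-36))) = 1/((-20 + 729 - 45 + 6*81)/14 + (-7 - 474)) = 1/((-20 + 729 - 45 + 486)/14 - 481) = 1/((1/14)*1150 - 481) = 1/(575/7 - 481) = 1/(-2792/7) = -7/2792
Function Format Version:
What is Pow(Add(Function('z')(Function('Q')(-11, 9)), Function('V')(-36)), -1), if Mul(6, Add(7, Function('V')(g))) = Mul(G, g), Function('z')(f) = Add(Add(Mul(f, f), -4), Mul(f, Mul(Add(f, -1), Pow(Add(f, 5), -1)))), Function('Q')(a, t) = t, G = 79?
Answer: Rational(-7, 2792) ≈ -0.0025072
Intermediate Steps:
Function('z')(f) = Add(-4, Pow(f, 2), Mul(f, Pow(Add(5, f), -1), Add(-1, f))) (Function('z')(f) = Add(Add(Pow(f, 2), -4), Mul(f, Mul(Add(-1, f), Pow(Add(5, f), -1)))) = Add(Add(-4, Pow(f, 2)), Mul(f, Mul(Pow(Add(5, f), -1), Add(-1, f)))) = Add(Add(-4, Pow(f, 2)), Mul(f, Pow(Add(5, f), -1), Add(-1, f))) = Add(-4, Pow(f, 2), Mul(f, Pow(Add(5, f), -1), Add(-1, f))))
Function('V')(g) = Add(-7, Mul(Rational(79, 6), g)) (Function('V')(g) = Add(-7, Mul(Rational(1, 6), Mul(79, g))) = Add(-7, Mul(Rational(79, 6), g)))
Pow(Add(Function('z')(Function('Q')(-11, 9)), Function('V')(-36)), -1) = Pow(Add(Mul(Pow(Add(5, 9), -1), Add(-20, Pow(9, 3), Mul(-5, 9), Mul(6, Pow(9, 2)))), Add(-7, Mul(Rational(79, 6), -36))), -1) = Pow(Add(Mul(Pow(14, -1), Add(-20, 729, -45, Mul(6, 81))), Add(-7, -474)), -1) = Pow(Add(Mul(Rational(1, 14), Add(-20, 729, -45, 486)), -481), -1) = Pow(Add(Mul(Rational(1, 14), 1150), -481), -1) = Pow(Add(Rational(575, 7), -481), -1) = Pow(Rational(-2792, 7), -1) = Rational(-7, 2792)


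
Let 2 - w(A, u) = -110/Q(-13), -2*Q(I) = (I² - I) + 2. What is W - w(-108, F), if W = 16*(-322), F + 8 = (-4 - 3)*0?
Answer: -237029/46 ≈ -5152.8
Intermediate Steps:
F = -8 (F = -8 + (-4 - 3)*0 = -8 - 7*0 = -8 + 0 = -8)
W = -5152
Q(I) = -1 + I/2 - I²/2 (Q(I) = -((I² - I) + 2)/2 = -(2 + I² - I)/2 = -1 + I/2 - I²/2)
w(A, u) = 37/46 (w(A, u) = 2 - (-110)/(-1 + (½)*(-13) - ½*(-13)²) = 2 - (-110)/(-1 - 13/2 - ½*169) = 2 - (-110)/(-1 - 13/2 - 169/2) = 2 - (-110)/(-92) = 2 - (-110)*(-1)/92 = 2 - 1*55/46 = 2 - 55/46 = 37/46)
W - w(-108, F) = -5152 - 1*37/46 = -5152 - 37/46 = -237029/46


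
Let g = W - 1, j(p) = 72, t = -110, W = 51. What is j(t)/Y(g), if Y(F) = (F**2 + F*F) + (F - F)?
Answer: 9/625 ≈ 0.014400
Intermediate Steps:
g = 50 (g = 51 - 1 = 50)
Y(F) = 2*F**2 (Y(F) = (F**2 + F**2) + 0 = 2*F**2 + 0 = 2*F**2)
j(t)/Y(g) = 72/((2*50**2)) = 72/((2*2500)) = 72/5000 = 72*(1/5000) = 9/625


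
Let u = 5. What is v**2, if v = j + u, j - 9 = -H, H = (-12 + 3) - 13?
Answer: 1296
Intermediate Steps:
H = -22 (H = -9 - 13 = -22)
j = 31 (j = 9 - 1*(-22) = 9 + 22 = 31)
v = 36 (v = 31 + 5 = 36)
v**2 = 36**2 = 1296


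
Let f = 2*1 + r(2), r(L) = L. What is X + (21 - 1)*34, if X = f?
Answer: 684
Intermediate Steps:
f = 4 (f = 2*1 + 2 = 2 + 2 = 4)
X = 4
X + (21 - 1)*34 = 4 + (21 - 1)*34 = 4 + 20*34 = 4 + 680 = 684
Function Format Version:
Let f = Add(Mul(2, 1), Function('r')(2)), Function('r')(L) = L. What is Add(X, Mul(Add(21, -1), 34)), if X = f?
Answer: 684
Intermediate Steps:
f = 4 (f = Add(Mul(2, 1), 2) = Add(2, 2) = 4)
X = 4
Add(X, Mul(Add(21, -1), 34)) = Add(4, Mul(Add(21, -1), 34)) = Add(4, Mul(20, 34)) = Add(4, 680) = 684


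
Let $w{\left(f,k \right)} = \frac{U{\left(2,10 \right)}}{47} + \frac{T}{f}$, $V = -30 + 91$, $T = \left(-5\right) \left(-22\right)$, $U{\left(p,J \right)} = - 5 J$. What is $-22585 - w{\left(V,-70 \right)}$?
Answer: $- \frac{64753315}{2867} \approx -22586.0$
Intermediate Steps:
$T = 110$
$V = 61$
$w{\left(f,k \right)} = - \frac{50}{47} + \frac{110}{f}$ ($w{\left(f,k \right)} = \frac{\left(-5\right) 10}{47} + \frac{110}{f} = \left(-50\right) \frac{1}{47} + \frac{110}{f} = - \frac{50}{47} + \frac{110}{f}$)
$-22585 - w{\left(V,-70 \right)} = -22585 - \left(- \frac{50}{47} + \frac{110}{61}\right) = -22585 - \frac{2120}{2867} = - \frac{64753315}{2867}$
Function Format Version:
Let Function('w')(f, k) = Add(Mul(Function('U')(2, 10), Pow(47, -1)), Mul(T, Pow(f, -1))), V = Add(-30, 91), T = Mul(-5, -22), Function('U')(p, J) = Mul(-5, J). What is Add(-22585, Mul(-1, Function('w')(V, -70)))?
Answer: Rational(-64753315, 2867) ≈ -22586.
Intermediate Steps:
T = 110
V = 61
Function('w')(f, k) = Add(Rational(-50, 47), Mul(110, Pow(f, -1))) (Function('w')(f, k) = Add(Mul(Mul(-5, 10), Pow(47, -1)), Mul(110, Pow(f, -1))) = Add(Mul(-50, Rational(1, 47)), Mul(110, Pow(f, -1))) = Add(Rational(-50, 47), Mul(110, Pow(f, -1))))
Add(-22585, Mul(-1, Function('w')(V, -70))) = Add(-22585, Mul(-1, Add(Rational(-50, 47), Mul(110, Pow(61, -1))))) = Add(-22585, Mul(-1, Add(Rational(-50, 47), Mul(110, Rational(1, 61))))) = Add(-22585, Mul(-1, Add(Rational(-50, 47), Rational(110, 61)))) = Add(-22585, Mul(-1, Rational(2120, 2867))) = Add(-22585, Rational(-2120, 2867)) = Rational(-64753315, 2867)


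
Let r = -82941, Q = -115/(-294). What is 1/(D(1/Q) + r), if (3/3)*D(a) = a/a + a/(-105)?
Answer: -575/47690514 ≈ -1.2057e-5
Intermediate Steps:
Q = 115/294 (Q = -115*(-1/294) = 115/294 ≈ 0.39116)
D(a) = 1 - a/105 (D(a) = a/a + a/(-105) = 1 + a*(-1/105) = 1 - a/105)
1/(D(1/Q) + r) = 1/((1 - 1/(105*115/294)) - 82941) = 1/((1 - 1/105*294/115) - 82941) = 1/((1 - 14/575) - 82941) = 1/(561/575 - 82941) = 1/(-47690514/575) = -575/47690514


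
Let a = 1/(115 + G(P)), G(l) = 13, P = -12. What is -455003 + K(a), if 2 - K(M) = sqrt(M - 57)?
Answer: -455001 - I*sqrt(14590)/16 ≈ -4.55e+5 - 7.5493*I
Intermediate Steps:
a = 1/128 (a = 1/(115 + 13) = 1/128 ≈ 0.0078125)
K(M) = 2 - sqrt(-57 + M) (K(M) = 2 - sqrt(M - 57) = 2 - sqrt(-57 + M))
-455003 + K(a) = -455003 + (2 - sqrt(-57 + 1/128)) = -455003 + (2 - sqrt(-7295/128)) = -455003 + (2 - I*sqrt(14590)/16) = -455001 - I*sqrt(14590)/16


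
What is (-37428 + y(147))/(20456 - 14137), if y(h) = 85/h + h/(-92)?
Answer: -506190061/85458156 ≈ -5.9232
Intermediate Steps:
y(h) = 85/h - h/92 (y(h) = 85/h + h*(-1/92) = 85/h - h/92)
(-37428 + y(147))/(20456 - 14137) = (-37428 + (85/147 - 1/92*147))/(20456 - 14137) = (-37428 + (85*(1/147) - 147/92))/6319 = (-37428 + (85/147 - 147/92))*(1/6319) = (-37428 - 13789/13524)*(1/6319) = -506190061/13524*1/6319 = -506190061/85458156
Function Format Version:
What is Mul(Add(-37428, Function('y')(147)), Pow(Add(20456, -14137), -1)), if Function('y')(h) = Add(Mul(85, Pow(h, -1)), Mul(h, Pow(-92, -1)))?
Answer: Rational(-506190061, 85458156) ≈ -5.9232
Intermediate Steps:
Function('y')(h) = Add(Mul(85, Pow(h, -1)), Mul(Rational(-1, 92), h)) (Function('y')(h) = Add(Mul(85, Pow(h, -1)), Mul(h, Rational(-1, 92))) = Add(Mul(85, Pow(h, -1)), Mul(Rational(-1, 92), h)))
Mul(Add(-37428, Function('y')(147)), Pow(Add(20456, -14137), -1)) = Mul(Add(-37428, Add(Mul(85, Pow(147, -1)), Mul(Rational(-1, 92), 147))), Pow(Add(20456, -14137), -1)) = Mul(Add(-37428, Add(Mul(85, Rational(1, 147)), Rational(-147, 92))), Pow(6319, -1)) = Mul(Add(-37428, Add(Rational(85, 147), Rational(-147, 92))), Rational(1, 6319)) = Mul(Add(-37428, Rational(-13789, 13524)), Rational(1, 6319)) = Mul(Rational(-506190061, 13524), Rational(1, 6319)) = Rational(-506190061, 85458156)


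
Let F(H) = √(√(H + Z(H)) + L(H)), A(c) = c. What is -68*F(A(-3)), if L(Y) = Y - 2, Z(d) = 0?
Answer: -68*√(-5 + I*√3) ≈ -25.961 - 154.25*I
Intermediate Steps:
L(Y) = -2 + Y
F(H) = √(-2 + H + √H) (F(H) = √(√(H + 0) + (-2 + H)) = √(√H + (-2 + H)) = √(-2 + H + √H))
-68*F(A(-3)) = -68*√(-2 - 3 + √(-3)) = -68*√(-2 - 3 + I*√3) = -68*√(-5 + I*√3)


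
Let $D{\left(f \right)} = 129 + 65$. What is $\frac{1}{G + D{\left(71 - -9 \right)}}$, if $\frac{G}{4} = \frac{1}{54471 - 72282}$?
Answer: $\frac{17811}{3455330} \approx 0.0051546$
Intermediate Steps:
$G = - \frac{4}{17811}$ ($G = \frac{4}{54471 - 72282} = \frac{4}{-17811} = 4 \left(- \frac{1}{17811}\right) = - \frac{4}{17811} \approx -0.00022458$)
$D{\left(f \right)} = 194$
$\frac{1}{G + D{\left(71 - -9 \right)}} = \frac{1}{- \frac{4}{17811} + 194} = \frac{1}{\frac{3455330}{17811}} = \frac{17811}{3455330}$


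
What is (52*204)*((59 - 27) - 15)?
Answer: 180336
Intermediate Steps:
(52*204)*((59 - 27) - 15) = 10608*(32 - 15) = 10608*17 = 180336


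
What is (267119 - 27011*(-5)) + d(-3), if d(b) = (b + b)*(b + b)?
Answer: 402210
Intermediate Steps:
d(b) = 4*b² (d(b) = (2*b)*(2*b) = 4*b²)
(267119 - 27011*(-5)) + d(-3) = (267119 - 27011*(-5)) + 4*(-3)² = (267119 + 135055) + 4*9 = 402174 + 36 = 402210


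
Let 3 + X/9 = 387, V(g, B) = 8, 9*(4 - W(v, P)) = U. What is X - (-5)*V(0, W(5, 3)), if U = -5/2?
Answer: 3496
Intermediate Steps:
U = -5/2 (U = -5*1/2 = -5/2 ≈ -2.5000)
W(v, P) = 77/18 (W(v, P) = 4 - 1/9*(-5/2) = 4 + 5/18 = 77/18)
X = 3456 (X = -27 + 9*387 = -27 + 3483 = 3456)
X - (-5)*V(0, W(5, 3)) = 3456 - (-5)*8 = 3456 - 1*(-40) = 3456 + 40 = 3496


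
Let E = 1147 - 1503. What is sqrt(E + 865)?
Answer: sqrt(509) ≈ 22.561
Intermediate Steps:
E = -356
sqrt(E + 865) = sqrt(-356 + 865) = sqrt(509)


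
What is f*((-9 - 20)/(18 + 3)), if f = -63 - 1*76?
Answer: 4031/21 ≈ 191.95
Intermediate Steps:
f = -139 (f = -63 - 76 = -139)
f*((-9 - 20)/(18 + 3)) = -139*(-9 - 20)/(18 + 3) = -(-4031)/21 = -139*(-29/21) = 4031/21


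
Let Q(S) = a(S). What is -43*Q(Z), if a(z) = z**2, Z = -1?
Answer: -43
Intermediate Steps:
Q(S) = S**2
-43*Q(Z) = -43*(-1)**2 = -43*1 = -43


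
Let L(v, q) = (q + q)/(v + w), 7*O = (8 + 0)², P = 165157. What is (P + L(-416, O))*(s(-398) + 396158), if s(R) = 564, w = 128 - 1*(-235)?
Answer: 24308394315918/371 ≈ 6.5521e+10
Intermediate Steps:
w = 363 (w = 128 + 235 = 363)
O = 64/7 (O = (8 + 0)²/7 = (⅐)*8² = (⅐)*64 = 64/7 ≈ 9.1429)
L(v, q) = 2*q/(363 + v) (L(v, q) = (q + q)/(v + 363) = (2*q)/(363 + v) = 2*q/(363 + v))
(P + L(-416, O))*(s(-398) + 396158) = (165157 + 2*(64/7)/(363 - 416))*(564 + 396158) = (165157 + 2*(64/7)/(-53))*396722 = (165157 + 2*(64/7)*(-1/53))*396722 = (165157 - 128/371)*396722 = (61273119/371)*396722 = 24308394315918/371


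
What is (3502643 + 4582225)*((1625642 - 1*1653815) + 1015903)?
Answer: 7985666669640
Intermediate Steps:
(3502643 + 4582225)*((1625642 - 1*1653815) + 1015903) = 8084868*((1625642 - 1653815) + 1015903) = 8084868*(-28173 + 1015903) = 8084868*987730 = 7985666669640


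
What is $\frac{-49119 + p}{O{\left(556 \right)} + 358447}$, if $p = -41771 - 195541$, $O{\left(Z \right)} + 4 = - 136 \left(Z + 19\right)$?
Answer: $- \frac{286431}{280243} \approx -1.0221$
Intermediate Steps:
$O{\left(Z \right)} = -2588 - 136 Z$ ($O{\left(Z \right)} = -4 - 136 \left(Z + 19\right) = -4 - 136 \left(19 + Z\right) = -4 - \left(2584 + 136 Z\right) = -2588 - 136 Z$)
$p = -237312$
$\frac{-49119 + p}{O{\left(556 \right)} + 358447} = \frac{-49119 - 237312}{\left(-2588 - 75616\right) + 358447} = - \frac{286431}{\left(-2588 - 75616\right) + 358447} = - \frac{286431}{-78204 + 358447} = - \frac{286431}{280243}$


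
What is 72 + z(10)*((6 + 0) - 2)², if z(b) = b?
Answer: 232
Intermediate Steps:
72 + z(10)*((6 + 0) - 2)² = 72 + 10*((6 + 0) - 2)² = 72 + 10*(6 - 2)² = 72 + 10*4² = 72 + 10*16 = 72 + 160 = 232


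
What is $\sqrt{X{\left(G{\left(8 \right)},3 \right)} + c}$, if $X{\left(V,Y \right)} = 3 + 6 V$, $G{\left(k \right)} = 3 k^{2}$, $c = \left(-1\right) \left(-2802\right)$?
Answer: $\sqrt{3957} \approx 62.905$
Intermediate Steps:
$c = 2802$
$\sqrt{X{\left(G{\left(8 \right)},3 \right)} + c} = \sqrt{\left(3 + 6 \cdot 3 \cdot 8^{2}\right) + 2802} = \sqrt{\left(3 + 6 \cdot 3 \cdot 64\right) + 2802} = \sqrt{\left(3 + 6 \cdot 192\right) + 2802} = \sqrt{\left(3 + 1152\right) + 2802} = \sqrt{1155 + 2802} = \sqrt{3957}$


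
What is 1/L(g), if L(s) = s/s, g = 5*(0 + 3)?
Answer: 1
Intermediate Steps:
g = 15 (g = 5*3 = 15)
L(s) = 1
1/L(g) = 1/1 = 1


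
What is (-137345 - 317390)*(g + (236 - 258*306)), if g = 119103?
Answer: -18367201385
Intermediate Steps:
(-137345 - 317390)*(g + (236 - 258*306)) = (-137345 - 317390)*(119103 + (236 - 258*306)) = -454735*(119103 + (236 - 78948)) = -454735*(119103 - 78712) = -454735*40391 = -18367201385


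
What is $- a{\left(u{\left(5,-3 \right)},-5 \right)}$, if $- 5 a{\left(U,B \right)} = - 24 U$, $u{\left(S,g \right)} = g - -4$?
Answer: $- \frac{24}{5} \approx -4.8$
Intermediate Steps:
$u{\left(S,g \right)} = 4 + g$ ($u{\left(S,g \right)} = g + 4 = 4 + g$)
$a{\left(U,B \right)} = \frac{24 U}{5}$ ($a{\left(U,B \right)} = - \frac{\left(-24\right) U}{5} = \frac{24 U}{5}$)
$- a{\left(u{\left(5,-3 \right)},-5 \right)} = - \frac{24 \left(4 - 3\right)}{5} = - \frac{24 \cdot 1}{5} = \left(-1\right) \frac{24}{5} = - \frac{24}{5}$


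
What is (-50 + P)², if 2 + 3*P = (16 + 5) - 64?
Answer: 4225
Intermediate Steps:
P = -15 (P = -⅔ + ((16 + 5) - 64)/3 = -⅔ + (21 - 64)/3 = -⅔ + (⅓)*(-43) = -⅔ - 43/3 = -15)
(-50 + P)² = (-50 - 15)² = (-65)² = 4225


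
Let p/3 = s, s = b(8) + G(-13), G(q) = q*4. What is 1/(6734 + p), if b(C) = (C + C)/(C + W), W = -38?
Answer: 5/32882 ≈ 0.00015206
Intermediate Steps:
G(q) = 4*q
b(C) = 2*C/(-38 + C) (b(C) = (C + C)/(C - 38) = (2*C)/(-38 + C) = 2*C/(-38 + C))
s = -788/15 (s = 2*8/(-38 + 8) + 4*(-13) = 2*8/(-30) - 52 = 2*8*(-1/30) - 52 = -8/15 - 52 = -788/15 ≈ -52.533)
p = -788/5 (p = 3*(-788/15) = -788/5 ≈ -157.60)
1/(6734 + p) = 1/(6734 - 788/5) = 1/(32882/5) = 5/32882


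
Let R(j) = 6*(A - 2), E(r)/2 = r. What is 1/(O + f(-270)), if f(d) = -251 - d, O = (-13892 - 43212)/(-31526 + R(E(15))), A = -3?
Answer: 7889/164167 ≈ 0.048055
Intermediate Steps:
E(r) = 2*r
R(j) = -30 (R(j) = 6*(-3 - 2) = 6*(-5) = -30)
O = 14276/7889 (O = (-13892 - 43212)/(-31526 - 30) = -57104/(-31556) = -57104*(-1/31556) = 14276/7889 ≈ 1.8096)
1/(O + f(-270)) = 1/(14276/7889 + (-251 - 1*(-270))) = 1/(14276/7889 + (-251 + 270)) = 1/(14276/7889 + 19) = 1/(164167/7889) = 7889/164167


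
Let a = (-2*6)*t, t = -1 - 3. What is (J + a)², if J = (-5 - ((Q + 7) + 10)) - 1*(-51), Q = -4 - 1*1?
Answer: 6724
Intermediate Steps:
t = -4
Q = -5 (Q = -4 - 1 = -5)
a = 48 (a = -2*6*(-4) = -12*(-4) = 48)
J = 34 (J = (-5 - ((-5 + 7) + 10)) - 1*(-51) = (-5 - (2 + 10)) + 51 = (-5 - 1*12) + 51 = (-5 - 12) + 51 = -17 + 51 = 34)
(J + a)² = (34 + 48)² = 82² = 6724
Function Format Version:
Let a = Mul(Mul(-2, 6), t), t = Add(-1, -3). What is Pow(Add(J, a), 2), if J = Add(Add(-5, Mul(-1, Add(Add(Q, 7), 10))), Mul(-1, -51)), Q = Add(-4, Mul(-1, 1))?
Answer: 6724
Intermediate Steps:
t = -4
Q = -5 (Q = Add(-4, -1) = -5)
a = 48 (a = Mul(Mul(-2, 6), -4) = Mul(-12, -4) = 48)
J = 34 (J = Add(Add(-5, Mul(-1, Add(Add(-5, 7), 10))), Mul(-1, -51)) = Add(Add(-5, Mul(-1, Add(2, 10))), 51) = Add(Add(-5, Mul(-1, 12)), 51) = Add(Add(-5, -12), 51) = Add(-17, 51) = 34)
Pow(Add(J, a), 2) = Pow(Add(34, 48), 2) = Pow(82, 2) = 6724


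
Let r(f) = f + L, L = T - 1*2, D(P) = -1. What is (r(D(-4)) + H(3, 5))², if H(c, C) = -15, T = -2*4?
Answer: 676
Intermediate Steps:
T = -8
L = -10 (L = -8 - 1*2 = -8 - 2 = -10)
r(f) = -10 + f (r(f) = f - 10 = -10 + f)
(r(D(-4)) + H(3, 5))² = ((-10 - 1) - 15)² = (-11 - 15)² = (-26)² = 676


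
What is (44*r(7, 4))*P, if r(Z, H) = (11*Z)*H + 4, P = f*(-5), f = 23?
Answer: -1578720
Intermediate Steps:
P = -115 (P = 23*(-5) = -115)
r(Z, H) = 4 + 11*H*Z (r(Z, H) = 11*H*Z + 4 = 4 + 11*H*Z)
(44*r(7, 4))*P = (44*(4 + 11*4*7))*(-115) = (44*(4 + 308))*(-115) = (44*312)*(-115) = 13728*(-115) = -1578720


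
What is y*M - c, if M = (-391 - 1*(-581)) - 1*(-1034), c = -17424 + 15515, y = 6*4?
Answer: 31285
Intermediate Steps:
y = 24
c = -1909
M = 1224 (M = (-391 + 581) + 1034 = 190 + 1034 = 1224)
y*M - c = 24*1224 - 1*(-1909) = 29376 + 1909 = 31285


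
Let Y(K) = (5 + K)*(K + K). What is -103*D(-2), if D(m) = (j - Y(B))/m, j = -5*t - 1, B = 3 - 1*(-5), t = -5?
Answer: -9476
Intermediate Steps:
B = 8 (B = 3 + 5 = 8)
j = 24 (j = -5*(-5) - 1 = 25 - 1 = 24)
Y(K) = 2*K*(5 + K) (Y(K) = (5 + K)*(2*K) = 2*K*(5 + K))
D(m) = -184/m (D(m) = (24 - 2*8*(5 + 8))/m = (24 - 2*8*13)/m = (24 - 1*208)/m = (24 - 208)/m = -184/m)
-103*D(-2) = -(-18952)/(-2) = -(-18952)*(-1)/2 = -103*92 = -9476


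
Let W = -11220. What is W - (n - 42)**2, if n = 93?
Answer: -13821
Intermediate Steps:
W - (n - 42)**2 = -11220 - (93 - 42)**2 = -11220 - 1*51**2 = -11220 - 1*2601 = -11220 - 2601 = -13821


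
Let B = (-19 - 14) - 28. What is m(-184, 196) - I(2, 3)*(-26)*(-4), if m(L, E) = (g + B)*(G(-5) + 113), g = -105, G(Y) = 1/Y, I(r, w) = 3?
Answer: -95184/5 ≈ -19037.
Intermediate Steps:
B = -61 (B = -33 - 28 = -61)
m(L, E) = -93624/5 (m(L, E) = (-105 - 61)*(1/(-5) + 113) = -166*(-⅕ + 113) = -166*564/5 = -93624/5)
m(-184, 196) - I(2, 3)*(-26)*(-4) = -93624/5 - 3*(-26)*(-4) = -93624/5 - (-78)*(-4) = -93624/5 - 1*312 = -93624/5 - 312 = -95184/5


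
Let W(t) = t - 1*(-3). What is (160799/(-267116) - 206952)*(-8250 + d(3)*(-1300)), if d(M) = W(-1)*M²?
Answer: 874811558230575/133558 ≈ 6.5501e+9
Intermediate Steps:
W(t) = 3 + t (W(t) = t + 3 = 3 + t)
d(M) = 2*M² (d(M) = (3 - 1)*M² = 2*M²)
(160799/(-267116) - 206952)*(-8250 + d(3)*(-1300)) = (160799/(-267116) - 206952)*(-8250 + (2*3²)*(-1300)) = (160799*(-1/267116) - 206952)*(-8250 + (2*9)*(-1300)) = (-160799/267116 - 206952)*(-8250 + 18*(-1300)) = -55280351231*(-8250 - 23400)/267116 = -55280351231/267116*(-31650) = 874811558230575/133558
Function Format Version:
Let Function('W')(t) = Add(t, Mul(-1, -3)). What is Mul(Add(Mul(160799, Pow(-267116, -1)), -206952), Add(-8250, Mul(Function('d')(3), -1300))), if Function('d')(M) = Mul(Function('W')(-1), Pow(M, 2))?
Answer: Rational(874811558230575, 133558) ≈ 6.5501e+9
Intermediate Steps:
Function('W')(t) = Add(3, t) (Function('W')(t) = Add(t, 3) = Add(3, t))
Function('d')(M) = Mul(2, Pow(M, 2)) (Function('d')(M) = Mul(Add(3, -1), Pow(M, 2)) = Mul(2, Pow(M, 2)))
Mul(Add(Mul(160799, Pow(-267116, -1)), -206952), Add(-8250, Mul(Function('d')(3), -1300))) = Mul(Add(Mul(160799, Pow(-267116, -1)), -206952), Add(-8250, Mul(Mul(2, Pow(3, 2)), -1300))) = Mul(Add(Mul(160799, Rational(-1, 267116)), -206952), Add(-8250, Mul(Mul(2, 9), -1300))) = Mul(Add(Rational(-160799, 267116), -206952), Add(-8250, Mul(18, -1300))) = Mul(Rational(-55280351231, 267116), Add(-8250, -23400)) = Mul(Rational(-55280351231, 267116), -31650) = Rational(874811558230575, 133558)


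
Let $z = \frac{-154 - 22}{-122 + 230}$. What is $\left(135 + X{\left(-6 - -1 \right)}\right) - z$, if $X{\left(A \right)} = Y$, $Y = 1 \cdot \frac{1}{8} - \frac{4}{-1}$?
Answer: $\frac{30403}{216} \approx 140.75$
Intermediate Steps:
$z = - \frac{44}{27}$ ($z = - \frac{176}{108} = \left(-176\right) \frac{1}{108} = - \frac{44}{27} \approx -1.6296$)
$Y = \frac{33}{8}$ ($Y = 1 \cdot \frac{1}{8} - -4 = \frac{1}{8} + 4 = \frac{33}{8} \approx 4.125$)
$X{\left(A \right)} = \frac{33}{8}$
$\left(135 + X{\left(-6 - -1 \right)}\right) - z = \left(135 + \frac{33}{8}\right) - - \frac{44}{27} = \frac{1113}{8} + \frac{44}{27} = \frac{30403}{216}$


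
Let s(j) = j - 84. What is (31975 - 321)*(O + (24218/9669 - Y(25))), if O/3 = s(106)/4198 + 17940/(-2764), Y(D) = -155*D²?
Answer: 42996822246288928906/14024004621 ≈ 3.0659e+9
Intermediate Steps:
s(j) = -84 + j
O = -28219242/1450409 (O = 3*((-84 + 106)/4198 + 17940/(-2764)) = 3*(22*(1/4198) + 17940*(-1/2764)) = 3*(11/2099 - 4485/691) = 3*(-9406414/1450409) = -28219242/1450409 ≈ -19.456)
(31975 - 321)*(O + (24218/9669 - Y(25))) = (31975 - 321)*(-28219242/1450409 + (24218/9669 - (-155)*25²)) = 31654*(-28219242/1450409 + (24218*(1/9669) - (-155)*625)) = 31654*(-28219242/1450409 + (24218/9669 - 1*(-96875))) = 31654*(-28219242/1450409 + (24218/9669 + 96875)) = 31654*(-28219242/1450409 + 936708593/9669) = 31654*(1358337721813639/14024004621) = 42996822246288928906/14024004621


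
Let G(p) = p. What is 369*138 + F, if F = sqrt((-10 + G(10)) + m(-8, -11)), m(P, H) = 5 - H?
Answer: 50926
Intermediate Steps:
F = 4 (F = sqrt((-10 + 10) + (5 - 1*(-11))) = sqrt(0 + (5 + 11)) = sqrt(0 + 16) = sqrt(16) = 4)
369*138 + F = 369*138 + 4 = 50922 + 4 = 50926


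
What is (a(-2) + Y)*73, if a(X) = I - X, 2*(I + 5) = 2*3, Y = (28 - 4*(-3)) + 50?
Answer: 6570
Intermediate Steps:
Y = 90 (Y = (28 + 12) + 50 = 40 + 50 = 90)
I = -2 (I = -5 + (2*3)/2 = -5 + (1/2)*6 = -5 + 3 = -2)
a(X) = -2 - X
(a(-2) + Y)*73 = ((-2 - 1*(-2)) + 90)*73 = ((-2 + 2) + 90)*73 = (0 + 90)*73 = 90*73 = 6570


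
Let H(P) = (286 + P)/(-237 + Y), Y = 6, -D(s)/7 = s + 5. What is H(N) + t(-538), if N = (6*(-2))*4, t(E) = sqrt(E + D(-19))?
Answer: -34/33 + 2*I*sqrt(110) ≈ -1.0303 + 20.976*I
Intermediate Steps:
D(s) = -35 - 7*s (D(s) = -7*(s + 5) = -7*(5 + s) = -35 - 7*s)
t(E) = sqrt(98 + E) (t(E) = sqrt(E + (-35 - 7*(-19))) = sqrt(E + (-35 + 133)) = sqrt(E + 98) = sqrt(98 + E))
N = -48 (N = -12*4 = -48)
H(P) = -26/21 - P/231 (H(P) = (286 + P)/(-237 + 6) = (286 + P)/(-231) = (286 + P)*(-1/231) = -26/21 - P/231)
H(N) + t(-538) = (-26/21 - 1/231*(-48)) + sqrt(98 - 538) = (-26/21 + 16/77) + sqrt(-440) = -34/33 + 2*I*sqrt(110)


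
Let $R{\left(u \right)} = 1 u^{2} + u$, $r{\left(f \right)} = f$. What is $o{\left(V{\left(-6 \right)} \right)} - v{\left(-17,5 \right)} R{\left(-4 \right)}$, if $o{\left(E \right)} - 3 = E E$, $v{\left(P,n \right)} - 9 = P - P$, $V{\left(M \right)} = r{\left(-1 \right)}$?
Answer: $-104$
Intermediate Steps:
$V{\left(M \right)} = -1$
$v{\left(P,n \right)} = 9$ ($v{\left(P,n \right)} = 9 + \left(P - P\right) = 9 + 0 = 9$)
$o{\left(E \right)} = 3 + E^{2}$ ($o{\left(E \right)} = 3 + E E = 3 + E^{2}$)
$R{\left(u \right)} = u + u^{2}$ ($R{\left(u \right)} = u^{2} + u = u + u^{2}$)
$o{\left(V{\left(-6 \right)} \right)} - v{\left(-17,5 \right)} R{\left(-4 \right)} = \left(3 + \left(-1\right)^{2}\right) - 9 \left(- 4 \left(1 - 4\right)\right) = \left(3 + 1\right) - 9 \left(\left(-4\right) \left(-3\right)\right) = 4 - 9 \cdot 12 = 4 - 108 = -104$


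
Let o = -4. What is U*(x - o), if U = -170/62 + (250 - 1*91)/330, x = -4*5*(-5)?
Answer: -400764/1705 ≈ -235.05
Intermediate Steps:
x = 100 (x = -20*(-5) = 100)
U = -7707/3410 (U = -170*1/62 + (250 - 91)*(1/330) = -85/31 + 159*(1/330) = -85/31 + 53/110 = -7707/3410 ≈ -2.2601)
U*(x - o) = -7707*(100 - 1*(-4))/3410 = -7707*(100 + 4)/3410 = -7707/3410*104 = -400764/1705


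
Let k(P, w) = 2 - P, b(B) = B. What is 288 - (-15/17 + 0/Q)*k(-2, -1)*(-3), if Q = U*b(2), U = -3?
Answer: 4716/17 ≈ 277.41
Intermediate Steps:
Q = -6 (Q = -3*2 = -6)
288 - (-15/17 + 0/Q)*k(-2, -1)*(-3) = 288 - (-15/17 + 0/(-6))*(2 - 1*(-2))*(-3) = 288 - (-15*1/17 + 0*(-1/6))*(2 + 2)*(-3) = 288 - (-15/17 + 0)*4*(-3) = 288 - (-15/17*4)*(-3) = 288 - (-60)*(-3)/17 = 288 - 1*180/17 = 288 - 180/17 = 4716/17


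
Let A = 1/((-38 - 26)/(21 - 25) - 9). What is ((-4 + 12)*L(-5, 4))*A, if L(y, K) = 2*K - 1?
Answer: 8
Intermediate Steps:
L(y, K) = -1 + 2*K
A = 1/7 (A = 1/(-64/(-4) - 9) = 1/(-64*(-1/4) - 9) = 1/(16 - 9) = 1/7 ≈ 0.14286)
((-4 + 12)*L(-5, 4))*A = ((-4 + 12)*(-1 + 2*4))*(1/7) = (8*(-1 + 8))*(1/7) = (8*7)*(1/7) = 56*(1/7) = 8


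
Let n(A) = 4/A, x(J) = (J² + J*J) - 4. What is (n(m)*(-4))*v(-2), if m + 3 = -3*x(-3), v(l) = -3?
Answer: -16/15 ≈ -1.0667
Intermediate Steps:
x(J) = -4 + 2*J² (x(J) = (J² + J²) - 4 = 2*J² - 4 = -4 + 2*J²)
m = -45 (m = -3 - 3*(-4 + 2*(-3)²) = -3 - 3*(-4 + 2*9) = -3 - 3*(-4 + 18) = -3 - 3*14 = -3 - 42 = -45)
(n(m)*(-4))*v(-2) = ((4/(-45))*(-4))*(-3) = ((4*(-1/45))*(-4))*(-3) = -4/45*(-4)*(-3) = (16/45)*(-3) = -16/15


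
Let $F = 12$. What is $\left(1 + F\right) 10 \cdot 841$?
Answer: $109330$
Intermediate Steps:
$\left(1 + F\right) 10 \cdot 841 = \left(1 + 12\right) 10 \cdot 841 = 13 \cdot 10 \cdot 841 = 130 \cdot 841 = 109330$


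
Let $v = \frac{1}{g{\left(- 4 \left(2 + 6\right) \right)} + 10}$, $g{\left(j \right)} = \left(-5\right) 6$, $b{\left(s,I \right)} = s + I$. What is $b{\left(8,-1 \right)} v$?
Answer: $- \frac{7}{20} \approx -0.35$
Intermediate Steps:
$b{\left(s,I \right)} = I + s$
$g{\left(j \right)} = -30$
$v = - \frac{1}{20}$ ($v = \frac{1}{-30 + 10} = \frac{1}{-20} = - \frac{1}{20} \approx -0.05$)
$b{\left(8,-1 \right)} v = \left(-1 + 8\right) \left(- \frac{1}{20}\right) = 7 \left(- \frac{1}{20}\right) = - \frac{7}{20}$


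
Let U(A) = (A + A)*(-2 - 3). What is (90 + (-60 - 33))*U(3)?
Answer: 90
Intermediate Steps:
U(A) = -10*A (U(A) = (2*A)*(-5) = -10*A)
(90 + (-60 - 33))*U(3) = (90 + (-60 - 33))*(-10*3) = (90 - 93)*(-30) = -3*(-30) = 90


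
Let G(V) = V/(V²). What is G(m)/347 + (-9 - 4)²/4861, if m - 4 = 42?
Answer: 2702439/77591282 ≈ 0.034829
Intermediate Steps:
m = 46 (m = 4 + 42 = 46)
G(V) = 1/V (G(V) = V/V² = 1/V)
G(m)/347 + (-9 - 4)²/4861 = 1/(46*347) + (-9 - 4)²/4861 = (1/46)*(1/347) + (-13)²*(1/4861) = 1/15962 + 169*(1/4861) = 1/15962 + 169/4861 = 2702439/77591282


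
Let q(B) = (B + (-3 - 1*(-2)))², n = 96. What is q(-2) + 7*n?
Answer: 681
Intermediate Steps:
q(B) = (-1 + B)² (q(B) = (B + (-3 + 2))² = (B - 1)² = (-1 + B)²)
q(-2) + 7*n = (-1 - 2)² + 7*96 = (-3)² + 672 = 9 + 672 = 681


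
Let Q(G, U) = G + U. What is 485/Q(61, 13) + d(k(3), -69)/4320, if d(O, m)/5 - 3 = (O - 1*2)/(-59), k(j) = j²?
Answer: 6183985/943056 ≈ 6.5574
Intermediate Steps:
d(O, m) = 895/59 - 5*O/59 (d(O, m) = 15 + 5*((O - 1*2)/(-59)) = 15 + 5*((O - 2)*(-1/59)) = 15 + 5*((-2 + O)*(-1/59)) = 15 + 5*(2/59 - O/59) = 15 + (10/59 - 5*O/59) = 895/59 - 5*O/59)
485/Q(61, 13) + d(k(3), -69)/4320 = 485/(61 + 13) + (895/59 - 5/59*3²)/4320 = 485/74 + (895/59 - 5/59*9)*(1/4320) = 485*(1/74) + (895/59 - 45/59)*(1/4320) = 485/74 + (850/59)*(1/4320) = 485/74 + 85/25488 = 6183985/943056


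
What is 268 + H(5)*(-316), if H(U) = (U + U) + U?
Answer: -4472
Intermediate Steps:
H(U) = 3*U (H(U) = 2*U + U = 3*U)
268 + H(5)*(-316) = 268 + (3*5)*(-316) = 268 + 15*(-316) = 268 - 4740 = -4472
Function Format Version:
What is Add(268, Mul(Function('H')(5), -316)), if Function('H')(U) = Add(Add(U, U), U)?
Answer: -4472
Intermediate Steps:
Function('H')(U) = Mul(3, U) (Function('H')(U) = Add(Mul(2, U), U) = Mul(3, U))
Add(268, Mul(Function('H')(5), -316)) = Add(268, Mul(Mul(3, 5), -316)) = Add(268, Mul(15, -316)) = Add(268, -4740) = -4472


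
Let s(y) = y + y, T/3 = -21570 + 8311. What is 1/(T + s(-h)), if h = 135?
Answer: -1/40047 ≈ -2.4971e-5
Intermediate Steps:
T = -39777 (T = 3*(-21570 + 8311) = 3*(-13259) = -39777)
s(y) = 2*y
1/(T + s(-h)) = 1/(-39777 + 2*(-1*135)) = 1/(-39777 + 2*(-135)) = 1/(-39777 - 270) = 1/(-40047) = -1/40047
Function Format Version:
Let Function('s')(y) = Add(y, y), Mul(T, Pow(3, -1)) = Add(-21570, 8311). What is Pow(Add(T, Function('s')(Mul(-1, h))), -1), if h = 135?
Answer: Rational(-1, 40047) ≈ -2.4971e-5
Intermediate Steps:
T = -39777 (T = Mul(3, Add(-21570, 8311)) = Mul(3, -13259) = -39777)
Function('s')(y) = Mul(2, y)
Pow(Add(T, Function('s')(Mul(-1, h))), -1) = Pow(Add(-39777, Mul(2, Mul(-1, 135))), -1) = Pow(Add(-39777, Mul(2, -135)), -1) = Pow(Add(-39777, -270), -1) = Pow(-40047, -1) = Rational(-1, 40047)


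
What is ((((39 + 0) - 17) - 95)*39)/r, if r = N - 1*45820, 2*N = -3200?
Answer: 2847/47420 ≈ 0.060038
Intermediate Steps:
N = -1600 (N = (1/2)*(-3200) = -1600)
r = -47420 (r = -1600 - 1*45820 = -1600 - 45820 = -47420)
((((39 + 0) - 17) - 95)*39)/r = ((((39 + 0) - 17) - 95)*39)/(-47420) = (((39 - 17) - 95)*39)*(-1/47420) = ((22 - 95)*39)*(-1/47420) = -73*39*(-1/47420) = -2847*(-1/47420) = 2847/47420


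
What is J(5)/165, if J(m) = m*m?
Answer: 5/33 ≈ 0.15152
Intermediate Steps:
J(m) = m**2
J(5)/165 = 5**2/165 = (1/165)*25 = 5/33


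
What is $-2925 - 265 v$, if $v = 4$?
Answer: $-3985$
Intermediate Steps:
$-2925 - 265 v = -2925 - 1060 = -3985$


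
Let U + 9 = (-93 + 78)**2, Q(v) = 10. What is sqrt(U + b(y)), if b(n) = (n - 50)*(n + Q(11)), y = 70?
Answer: 2*sqrt(454) ≈ 42.615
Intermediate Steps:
U = 216 (U = -9 + (-93 + 78)**2 = -9 + (-15)**2 = -9 + 225 = 216)
b(n) = (-50 + n)*(10 + n) (b(n) = (n - 50)*(n + 10) = (-50 + n)*(10 + n))
sqrt(U + b(y)) = sqrt(216 + (-500 + 70**2 - 40*70)) = sqrt(216 + (-500 + 4900 - 2800)) = sqrt(216 + 1600) = sqrt(1816) = 2*sqrt(454)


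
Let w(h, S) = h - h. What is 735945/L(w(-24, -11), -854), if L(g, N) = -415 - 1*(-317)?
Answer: -105135/14 ≈ -7509.6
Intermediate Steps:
w(h, S) = 0
L(g, N) = -98 (L(g, N) = -415 + 317 = -98)
735945/L(w(-24, -11), -854) = 735945/(-98) = 735945*(-1/98) = -105135/14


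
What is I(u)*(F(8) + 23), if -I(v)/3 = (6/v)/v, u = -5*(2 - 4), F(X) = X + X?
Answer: -351/50 ≈ -7.0200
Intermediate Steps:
F(X) = 2*X
u = 10 (u = -5*(-2) = 10)
I(v) = -18/v² (I(v) = -3*6/v/v = -18/v²)
I(u)*(F(8) + 23) = (-18/10²)*(2*8 + 23) = (-18*1/100)*(16 + 23) = -9/50*39 = -351/50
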